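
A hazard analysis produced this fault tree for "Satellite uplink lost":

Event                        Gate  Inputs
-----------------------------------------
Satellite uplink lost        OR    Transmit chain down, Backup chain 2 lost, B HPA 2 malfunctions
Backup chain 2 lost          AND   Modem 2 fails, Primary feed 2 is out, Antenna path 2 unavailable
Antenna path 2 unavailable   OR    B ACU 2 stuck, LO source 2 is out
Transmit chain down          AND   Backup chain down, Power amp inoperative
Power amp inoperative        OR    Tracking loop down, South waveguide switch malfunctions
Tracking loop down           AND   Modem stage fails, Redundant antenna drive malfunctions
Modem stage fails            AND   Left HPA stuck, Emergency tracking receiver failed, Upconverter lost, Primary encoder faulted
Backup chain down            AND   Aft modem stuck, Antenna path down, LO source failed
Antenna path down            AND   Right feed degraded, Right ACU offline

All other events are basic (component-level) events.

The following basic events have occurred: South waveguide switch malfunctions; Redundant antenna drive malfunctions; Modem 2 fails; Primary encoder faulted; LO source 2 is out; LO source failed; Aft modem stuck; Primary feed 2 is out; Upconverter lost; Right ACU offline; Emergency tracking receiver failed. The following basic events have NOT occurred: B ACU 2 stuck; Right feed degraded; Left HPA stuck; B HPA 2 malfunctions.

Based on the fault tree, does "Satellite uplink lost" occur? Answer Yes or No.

Yes

Antenna path down [AND]: Right feed degraded=not, Right ACU offline=occurs → not all inputs occur → does not occur.
Backup chain down [AND]: Aft modem stuck=occurs, Antenna path down=not, LO source failed=occurs → not all inputs occur → does not occur.
Modem stage fails [AND]: Left HPA stuck=not, Emergency tracking receiver failed=occurs, Upconverter lost=occurs, Primary encoder faulted=occurs → not all inputs occur → does not occur.
Tracking loop down [AND]: Modem stage fails=not, Redundant antenna drive malfunctions=occurs → not all inputs occur → does not occur.
Power amp inoperative [OR]: Tracking loop down=not, South waveguide switch malfunctions=occurs → at least one input occurs → occurs.
Transmit chain down [AND]: Backup chain down=not, Power amp inoperative=occurs → not all inputs occur → does not occur.
Antenna path 2 unavailable [OR]: B ACU 2 stuck=not, LO source 2 is out=occurs → at least one input occurs → occurs.
Backup chain 2 lost [AND]: Modem 2 fails=occurs, Primary feed 2 is out=occurs, Antenna path 2 unavailable=occurs → all inputs occur → occurs.
Satellite uplink lost [OR]: Transmit chain down=not, Backup chain 2 lost=occurs, B HPA 2 malfunctions=not → at least one input occurs → occurs.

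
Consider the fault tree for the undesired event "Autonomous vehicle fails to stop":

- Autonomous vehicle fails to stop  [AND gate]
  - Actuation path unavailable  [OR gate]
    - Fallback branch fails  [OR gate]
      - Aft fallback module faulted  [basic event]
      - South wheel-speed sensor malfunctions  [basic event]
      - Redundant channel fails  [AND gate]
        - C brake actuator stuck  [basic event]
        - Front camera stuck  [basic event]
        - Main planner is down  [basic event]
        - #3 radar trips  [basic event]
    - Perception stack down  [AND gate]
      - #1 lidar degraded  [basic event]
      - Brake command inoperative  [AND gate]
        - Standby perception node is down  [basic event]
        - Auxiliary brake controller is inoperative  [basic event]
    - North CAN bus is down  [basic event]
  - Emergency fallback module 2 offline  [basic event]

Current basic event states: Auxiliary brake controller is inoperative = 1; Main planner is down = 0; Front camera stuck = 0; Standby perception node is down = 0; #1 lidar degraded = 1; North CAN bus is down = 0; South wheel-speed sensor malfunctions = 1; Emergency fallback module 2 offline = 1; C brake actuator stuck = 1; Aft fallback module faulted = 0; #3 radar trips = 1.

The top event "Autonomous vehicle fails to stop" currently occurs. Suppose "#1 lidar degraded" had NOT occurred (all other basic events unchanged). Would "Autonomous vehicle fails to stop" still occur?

Yes

Counterfactual: set "#1 lidar degraded" to not occurred.
Redundant channel fails [AND]: C brake actuator stuck=occurs, Front camera stuck=not, Main planner is down=not, #3 radar trips=occurs → not all inputs occur → does not occur.
Fallback branch fails [OR]: Aft fallback module faulted=not, South wheel-speed sensor malfunctions=occurs, Redundant channel fails=not → at least one input occurs → occurs.
Brake command inoperative [AND]: Standby perception node is down=not, Auxiliary brake controller is inoperative=occurs → not all inputs occur → does not occur.
Perception stack down [AND]: #1 lidar degraded=not, Brake command inoperative=not → not all inputs occur → does not occur.
Actuation path unavailable [OR]: Fallback branch fails=occurs, Perception stack down=not, North CAN bus is down=not → at least one input occurs → occurs.
Autonomous vehicle fails to stop [AND]: Actuation path unavailable=occurs, Emergency fallback module 2 offline=occurs → all inputs occur → occurs.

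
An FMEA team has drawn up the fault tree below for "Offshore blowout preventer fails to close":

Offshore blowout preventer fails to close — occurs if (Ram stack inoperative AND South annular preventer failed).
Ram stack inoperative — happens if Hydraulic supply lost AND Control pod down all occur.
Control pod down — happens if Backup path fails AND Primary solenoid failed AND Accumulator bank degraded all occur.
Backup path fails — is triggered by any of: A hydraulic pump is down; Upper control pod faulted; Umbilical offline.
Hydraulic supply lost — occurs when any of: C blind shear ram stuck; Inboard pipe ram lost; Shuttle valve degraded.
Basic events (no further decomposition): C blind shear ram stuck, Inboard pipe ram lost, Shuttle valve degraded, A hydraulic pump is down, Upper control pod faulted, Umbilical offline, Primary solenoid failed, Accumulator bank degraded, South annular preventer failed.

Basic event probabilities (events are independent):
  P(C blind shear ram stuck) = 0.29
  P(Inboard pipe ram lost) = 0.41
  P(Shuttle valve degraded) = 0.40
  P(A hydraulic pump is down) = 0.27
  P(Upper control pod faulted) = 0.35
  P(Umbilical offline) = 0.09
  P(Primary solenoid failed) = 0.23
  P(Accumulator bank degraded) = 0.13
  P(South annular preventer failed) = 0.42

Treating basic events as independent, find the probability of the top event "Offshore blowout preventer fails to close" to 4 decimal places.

0.0053

P(Hydraulic supply lost) [OR] = 1 − (1−0.29) × (1−0.41) × (1−0.40) = 0.748660
P(Backup path fails) [OR] = 1 − (1−0.27) × (1−0.35) × (1−0.09) = 0.568205
P(Control pod down) [AND] = 0.568205 × 0.23 × 0.13 = 0.016989
P(Ram stack inoperative) [AND] = 0.748660 × 0.016989 = 0.012719
P(Offshore blowout preventer fails to close) [AND] = 0.012719 × 0.42 = 0.005342
Rounded to 4 decimal places: P(Offshore blowout preventer fails to close) ≈ 0.0053.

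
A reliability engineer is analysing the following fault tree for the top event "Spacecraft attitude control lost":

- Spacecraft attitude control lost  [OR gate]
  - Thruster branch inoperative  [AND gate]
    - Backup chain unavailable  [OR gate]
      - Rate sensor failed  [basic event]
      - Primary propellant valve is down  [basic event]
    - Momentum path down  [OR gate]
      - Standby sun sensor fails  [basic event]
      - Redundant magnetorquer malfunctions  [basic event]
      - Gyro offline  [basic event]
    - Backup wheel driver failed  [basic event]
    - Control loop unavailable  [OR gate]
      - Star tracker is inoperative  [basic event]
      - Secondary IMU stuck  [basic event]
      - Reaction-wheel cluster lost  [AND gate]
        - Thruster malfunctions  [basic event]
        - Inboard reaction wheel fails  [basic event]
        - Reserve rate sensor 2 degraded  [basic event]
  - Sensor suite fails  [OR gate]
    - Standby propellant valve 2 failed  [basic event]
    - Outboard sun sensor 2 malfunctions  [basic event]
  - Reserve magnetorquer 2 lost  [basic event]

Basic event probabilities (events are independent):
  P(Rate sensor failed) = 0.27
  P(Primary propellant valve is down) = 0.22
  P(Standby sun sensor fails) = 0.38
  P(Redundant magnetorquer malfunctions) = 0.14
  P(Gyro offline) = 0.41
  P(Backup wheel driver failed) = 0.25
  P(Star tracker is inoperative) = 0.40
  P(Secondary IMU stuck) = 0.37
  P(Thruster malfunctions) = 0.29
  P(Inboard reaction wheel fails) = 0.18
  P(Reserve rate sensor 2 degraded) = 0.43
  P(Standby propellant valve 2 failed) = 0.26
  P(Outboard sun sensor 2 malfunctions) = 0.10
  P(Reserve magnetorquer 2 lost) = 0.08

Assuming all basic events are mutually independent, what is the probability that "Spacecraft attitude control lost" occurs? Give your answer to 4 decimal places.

0.4158

P(Backup chain unavailable) [OR] = 1 − (1−0.27) × (1−0.22) = 0.430600
P(Momentum path down) [OR] = 1 − (1−0.38) × (1−0.14) × (1−0.41) = 0.685412
P(Reaction-wheel cluster lost) [AND] = 0.29 × 0.18 × 0.43 = 0.022446
P(Control loop unavailable) [OR] = 1 − (1−0.40) × (1−0.37) × (1−0.022446) = 0.630485
P(Thruster branch inoperative) [AND] = 0.430600 × 0.685412 × 0.25 × 0.630485 = 0.046520
P(Sensor suite fails) [OR] = 1 − (1−0.26) × (1−0.10) = 0.334000
P(Spacecraft attitude control lost) [OR] = 1 − (1−0.046520) × (1−0.334000) × (1−0.08) = 0.415784
Rounded to 4 decimal places: P(Spacecraft attitude control lost) ≈ 0.4158.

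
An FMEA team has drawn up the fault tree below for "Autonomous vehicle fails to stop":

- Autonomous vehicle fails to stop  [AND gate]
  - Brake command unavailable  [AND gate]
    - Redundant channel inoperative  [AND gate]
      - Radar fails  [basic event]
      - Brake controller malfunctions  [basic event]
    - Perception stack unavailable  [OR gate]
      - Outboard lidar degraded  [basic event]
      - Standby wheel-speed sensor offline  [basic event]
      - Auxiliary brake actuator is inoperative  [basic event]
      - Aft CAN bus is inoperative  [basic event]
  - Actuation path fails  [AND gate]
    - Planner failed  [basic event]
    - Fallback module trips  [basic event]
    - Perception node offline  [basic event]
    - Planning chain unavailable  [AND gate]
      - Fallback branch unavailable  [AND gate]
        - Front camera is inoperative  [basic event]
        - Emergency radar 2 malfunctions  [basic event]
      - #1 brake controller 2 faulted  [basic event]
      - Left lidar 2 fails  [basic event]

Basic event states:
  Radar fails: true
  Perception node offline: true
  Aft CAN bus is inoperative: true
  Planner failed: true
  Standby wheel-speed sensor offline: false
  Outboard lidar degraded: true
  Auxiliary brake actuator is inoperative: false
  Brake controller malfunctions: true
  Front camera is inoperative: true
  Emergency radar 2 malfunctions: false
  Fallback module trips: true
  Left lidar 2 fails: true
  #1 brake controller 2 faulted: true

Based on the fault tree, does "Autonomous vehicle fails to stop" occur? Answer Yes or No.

No

Redundant channel inoperative [AND]: Radar fails=occurs, Brake controller malfunctions=occurs → all inputs occur → occurs.
Perception stack unavailable [OR]: Outboard lidar degraded=occurs, Standby wheel-speed sensor offline=not, Auxiliary brake actuator is inoperative=not, Aft CAN bus is inoperative=occurs → at least one input occurs → occurs.
Brake command unavailable [AND]: Redundant channel inoperative=occurs, Perception stack unavailable=occurs → all inputs occur → occurs.
Fallback branch unavailable [AND]: Front camera is inoperative=occurs, Emergency radar 2 malfunctions=not → not all inputs occur → does not occur.
Planning chain unavailable [AND]: Fallback branch unavailable=not, #1 brake controller 2 faulted=occurs, Left lidar 2 fails=occurs → not all inputs occur → does not occur.
Actuation path fails [AND]: Planner failed=occurs, Fallback module trips=occurs, Perception node offline=occurs, Planning chain unavailable=not → not all inputs occur → does not occur.
Autonomous vehicle fails to stop [AND]: Brake command unavailable=occurs, Actuation path fails=not → not all inputs occur → does not occur.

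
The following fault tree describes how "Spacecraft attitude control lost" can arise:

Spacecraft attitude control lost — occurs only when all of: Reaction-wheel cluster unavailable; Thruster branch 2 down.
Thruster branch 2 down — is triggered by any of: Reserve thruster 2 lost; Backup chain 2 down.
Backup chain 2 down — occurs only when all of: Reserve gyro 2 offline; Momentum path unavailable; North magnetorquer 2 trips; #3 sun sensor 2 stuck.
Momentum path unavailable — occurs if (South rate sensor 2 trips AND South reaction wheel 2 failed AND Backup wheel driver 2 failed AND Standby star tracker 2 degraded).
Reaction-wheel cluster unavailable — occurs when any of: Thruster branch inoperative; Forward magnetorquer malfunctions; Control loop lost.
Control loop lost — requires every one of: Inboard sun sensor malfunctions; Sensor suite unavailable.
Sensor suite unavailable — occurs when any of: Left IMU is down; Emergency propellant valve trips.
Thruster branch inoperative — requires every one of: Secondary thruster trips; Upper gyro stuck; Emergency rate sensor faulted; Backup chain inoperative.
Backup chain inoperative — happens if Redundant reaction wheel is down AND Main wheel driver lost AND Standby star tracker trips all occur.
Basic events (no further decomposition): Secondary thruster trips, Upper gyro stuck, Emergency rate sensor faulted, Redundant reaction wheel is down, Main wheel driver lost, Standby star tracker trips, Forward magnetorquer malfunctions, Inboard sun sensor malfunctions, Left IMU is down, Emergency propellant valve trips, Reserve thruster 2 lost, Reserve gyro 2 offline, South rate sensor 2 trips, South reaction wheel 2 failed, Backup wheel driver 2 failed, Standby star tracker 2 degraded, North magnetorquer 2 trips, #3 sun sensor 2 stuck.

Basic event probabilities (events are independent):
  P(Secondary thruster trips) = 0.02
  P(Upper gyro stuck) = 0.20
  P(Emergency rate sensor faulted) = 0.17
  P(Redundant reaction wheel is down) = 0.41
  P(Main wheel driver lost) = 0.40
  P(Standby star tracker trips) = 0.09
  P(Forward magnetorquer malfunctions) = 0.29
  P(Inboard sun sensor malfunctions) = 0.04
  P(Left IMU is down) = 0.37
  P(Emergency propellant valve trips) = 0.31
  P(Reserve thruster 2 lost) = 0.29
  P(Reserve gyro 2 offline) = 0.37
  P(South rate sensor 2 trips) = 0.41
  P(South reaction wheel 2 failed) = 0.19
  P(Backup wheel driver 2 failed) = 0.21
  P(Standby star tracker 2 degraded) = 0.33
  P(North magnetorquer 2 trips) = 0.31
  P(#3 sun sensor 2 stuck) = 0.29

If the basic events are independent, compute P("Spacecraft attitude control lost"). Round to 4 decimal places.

P(Backup chain inoperative) [AND] = 0.41 × 0.40 × 0.09 = 0.014760
P(Thruster branch inoperative) [AND] = 0.02 × 0.20 × 0.17 × 0.014760 = 0.000010
P(Sensor suite unavailable) [OR] = 1 − (1−0.37) × (1−0.31) = 0.565300
P(Control loop lost) [AND] = 0.04 × 0.565300 = 0.022612
P(Reaction-wheel cluster unavailable) [OR] = 1 − (1−0.000010) × (1−0.29) × (1−0.022612) = 0.306061
P(Momentum path unavailable) [AND] = 0.41 × 0.19 × 0.21 × 0.33 = 0.005398
P(Backup chain 2 down) [AND] = 0.37 × 0.005398 × 0.31 × 0.29 = 0.000180
P(Thruster branch 2 down) [OR] = 1 − (1−0.29) × (1−0.000180) = 0.290128
P(Spacecraft attitude control lost) [AND] = 0.306061 × 0.290128 = 0.088797
Rounded to 4 decimal places: P(Spacecraft attitude control lost) ≈ 0.0888.

0.0888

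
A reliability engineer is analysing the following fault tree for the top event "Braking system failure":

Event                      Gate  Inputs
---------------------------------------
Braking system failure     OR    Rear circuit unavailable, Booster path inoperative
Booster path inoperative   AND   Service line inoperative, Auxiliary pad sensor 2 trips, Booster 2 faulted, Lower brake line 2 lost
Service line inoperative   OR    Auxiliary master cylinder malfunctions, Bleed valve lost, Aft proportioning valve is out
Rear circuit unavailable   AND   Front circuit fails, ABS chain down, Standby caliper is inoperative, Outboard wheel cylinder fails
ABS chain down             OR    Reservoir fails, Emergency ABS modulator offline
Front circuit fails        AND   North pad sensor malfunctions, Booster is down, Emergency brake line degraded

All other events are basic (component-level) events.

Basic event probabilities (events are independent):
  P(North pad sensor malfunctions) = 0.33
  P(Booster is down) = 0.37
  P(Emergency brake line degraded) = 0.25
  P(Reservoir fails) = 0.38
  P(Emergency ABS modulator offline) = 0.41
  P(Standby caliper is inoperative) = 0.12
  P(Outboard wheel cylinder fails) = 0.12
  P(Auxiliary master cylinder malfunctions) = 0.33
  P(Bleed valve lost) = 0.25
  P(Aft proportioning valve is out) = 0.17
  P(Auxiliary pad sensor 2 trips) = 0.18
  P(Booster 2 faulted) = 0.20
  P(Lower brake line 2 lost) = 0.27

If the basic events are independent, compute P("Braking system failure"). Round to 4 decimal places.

0.0059

P(Front circuit fails) [AND] = 0.33 × 0.37 × 0.25 = 0.030525
P(ABS chain down) [OR] = 1 − (1−0.38) × (1−0.41) = 0.634200
P(Rear circuit unavailable) [AND] = 0.030525 × 0.634200 × 0.12 × 0.12 = 0.000279
P(Service line inoperative) [OR] = 1 − (1−0.33) × (1−0.25) × (1−0.17) = 0.582925
P(Booster path inoperative) [AND] = 0.582925 × 0.18 × 0.20 × 0.27 = 0.005666
P(Braking system failure) [OR] = 1 − (1−0.000279) × (1−0.005666) = 0.005943
Rounded to 4 decimal places: P(Braking system failure) ≈ 0.0059.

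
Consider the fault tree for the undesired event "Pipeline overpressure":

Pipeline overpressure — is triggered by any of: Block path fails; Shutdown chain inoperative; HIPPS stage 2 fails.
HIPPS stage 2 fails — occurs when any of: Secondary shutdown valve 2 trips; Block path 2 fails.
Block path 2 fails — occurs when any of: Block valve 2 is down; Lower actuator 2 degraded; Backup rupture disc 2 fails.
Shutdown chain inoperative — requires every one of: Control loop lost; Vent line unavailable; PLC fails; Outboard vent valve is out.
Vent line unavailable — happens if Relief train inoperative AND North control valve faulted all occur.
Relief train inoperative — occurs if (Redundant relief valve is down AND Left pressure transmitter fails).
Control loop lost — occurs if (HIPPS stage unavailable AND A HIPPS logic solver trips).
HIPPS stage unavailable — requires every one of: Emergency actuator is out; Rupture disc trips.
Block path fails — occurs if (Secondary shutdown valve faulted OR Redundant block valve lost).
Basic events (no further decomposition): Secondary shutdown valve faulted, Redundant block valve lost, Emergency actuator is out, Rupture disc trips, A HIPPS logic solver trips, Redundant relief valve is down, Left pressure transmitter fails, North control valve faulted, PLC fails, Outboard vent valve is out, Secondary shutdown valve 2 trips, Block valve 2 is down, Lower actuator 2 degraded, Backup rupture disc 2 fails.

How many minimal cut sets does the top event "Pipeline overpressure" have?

7

Block path fails [OR]: union of children's cut sets → 2 cut set(s).
HIPPS stage unavailable [AND]: one cut set from each child combined → 1 × 1 = 1 cut set(s).
Control loop lost [AND]: one cut set from each child combined → 1 × 1 = 1 cut set(s).
Relief train inoperative [AND]: one cut set from each child combined → 1 × 1 = 1 cut set(s).
Vent line unavailable [AND]: one cut set from each child combined → 1 × 1 = 1 cut set(s).
Shutdown chain inoperative [AND]: one cut set from each child combined → 1 × 1 × 1 × 1 = 1 cut set(s).
Block path 2 fails [OR]: union of children's cut sets → 3 cut set(s).
HIPPS stage 2 fails [OR]: union of children's cut sets → 4 cut set(s).
Pipeline overpressure [OR]: union of children's cut sets → 7 cut set(s).
Minimal cut sets: {Secondary shutdown valve faulted}; {Redundant block valve lost}; {A HIPPS logic solver trips, Emergency actuator is out, Left pressure transmitter fails, North control valve faulted, Outboard vent valve is out, PLC fails, Redundant relief valve is down, Rupture disc trips}; {Secondary shutdown valve 2 trips}; {Block valve 2 is down}; {Lower actuator 2 degraded}; {Backup rupture disc 2 fails}.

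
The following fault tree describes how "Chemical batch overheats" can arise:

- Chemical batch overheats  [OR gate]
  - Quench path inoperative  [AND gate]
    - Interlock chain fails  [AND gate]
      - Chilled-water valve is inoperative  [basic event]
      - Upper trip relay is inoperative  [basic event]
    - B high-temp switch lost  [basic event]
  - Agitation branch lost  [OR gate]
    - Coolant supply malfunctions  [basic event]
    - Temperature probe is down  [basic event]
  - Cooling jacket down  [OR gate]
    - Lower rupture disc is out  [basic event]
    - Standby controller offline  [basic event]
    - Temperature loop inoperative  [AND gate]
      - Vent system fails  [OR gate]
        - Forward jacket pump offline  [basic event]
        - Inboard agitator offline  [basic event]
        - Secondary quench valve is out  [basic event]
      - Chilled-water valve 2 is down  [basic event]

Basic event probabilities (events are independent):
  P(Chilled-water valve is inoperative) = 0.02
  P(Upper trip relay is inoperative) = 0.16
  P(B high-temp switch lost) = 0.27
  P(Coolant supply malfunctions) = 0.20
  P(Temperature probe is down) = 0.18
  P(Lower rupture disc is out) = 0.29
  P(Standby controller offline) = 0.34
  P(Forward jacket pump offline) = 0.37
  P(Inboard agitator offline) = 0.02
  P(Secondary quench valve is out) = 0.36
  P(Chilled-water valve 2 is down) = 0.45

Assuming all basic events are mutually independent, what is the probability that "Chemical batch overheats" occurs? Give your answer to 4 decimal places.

P(Interlock chain fails) [AND] = 0.02 × 0.16 = 0.003200
P(Quench path inoperative) [AND] = 0.003200 × 0.27 = 0.000864
P(Agitation branch lost) [OR] = 1 − (1−0.20) × (1−0.18) = 0.344000
P(Vent system fails) [OR] = 1 − (1−0.37) × (1−0.02) × (1−0.36) = 0.604864
P(Temperature loop inoperative) [AND] = 0.604864 × 0.45 = 0.272189
P(Cooling jacket down) [OR] = 1 − (1−0.29) × (1−0.34) × (1−0.272189) = 0.658948
P(Chemical batch overheats) [OR] = 1 − (1−0.000864) × (1−0.344000) × (1−0.658948) = 0.776463
Rounded to 4 decimal places: P(Chemical batch overheats) ≈ 0.7765.

0.7765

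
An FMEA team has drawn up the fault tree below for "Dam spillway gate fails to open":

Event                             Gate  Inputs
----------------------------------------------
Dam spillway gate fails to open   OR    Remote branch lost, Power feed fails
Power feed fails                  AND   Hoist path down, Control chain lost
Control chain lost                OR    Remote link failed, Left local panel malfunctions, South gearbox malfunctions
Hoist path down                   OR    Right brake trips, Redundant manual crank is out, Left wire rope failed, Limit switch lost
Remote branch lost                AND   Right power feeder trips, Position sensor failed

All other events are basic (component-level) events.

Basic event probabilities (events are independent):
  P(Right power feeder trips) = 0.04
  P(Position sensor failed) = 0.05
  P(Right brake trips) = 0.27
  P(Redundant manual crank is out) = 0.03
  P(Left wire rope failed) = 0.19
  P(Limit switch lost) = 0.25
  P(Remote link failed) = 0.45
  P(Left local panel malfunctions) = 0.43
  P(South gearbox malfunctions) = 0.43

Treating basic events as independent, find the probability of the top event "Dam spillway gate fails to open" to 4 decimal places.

0.4691

P(Remote branch lost) [AND] = 0.04 × 0.05 = 0.002000
P(Hoist path down) [OR] = 1 − (1−0.27) × (1−0.03) × (1−0.19) × (1−0.25) = 0.569829
P(Control chain lost) [OR] = 1 − (1−0.45) × (1−0.43) × (1−0.43) = 0.821305
P(Power feed fails) [AND] = 0.569829 × 0.821305 = 0.468003
P(Dam spillway gate fails to open) [OR] = 1 − (1−0.002000) × (1−0.468003) = 0.469067
Rounded to 4 decimal places: P(Dam spillway gate fails to open) ≈ 0.4691.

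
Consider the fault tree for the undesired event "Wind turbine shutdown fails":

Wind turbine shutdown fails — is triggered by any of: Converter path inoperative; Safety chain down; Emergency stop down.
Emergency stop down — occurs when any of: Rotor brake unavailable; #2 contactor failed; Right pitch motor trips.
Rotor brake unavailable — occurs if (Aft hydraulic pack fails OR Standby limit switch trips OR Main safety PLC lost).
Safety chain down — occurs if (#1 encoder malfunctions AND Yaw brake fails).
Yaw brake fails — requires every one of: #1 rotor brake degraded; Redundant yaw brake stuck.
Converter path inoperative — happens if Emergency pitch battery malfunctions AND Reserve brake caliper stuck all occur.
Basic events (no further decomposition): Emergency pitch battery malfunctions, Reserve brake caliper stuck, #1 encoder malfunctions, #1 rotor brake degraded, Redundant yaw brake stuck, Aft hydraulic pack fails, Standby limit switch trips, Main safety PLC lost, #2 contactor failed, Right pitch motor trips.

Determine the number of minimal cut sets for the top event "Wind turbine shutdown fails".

Converter path inoperative [AND]: one cut set from each child combined → 1 × 1 = 1 cut set(s).
Yaw brake fails [AND]: one cut set from each child combined → 1 × 1 = 1 cut set(s).
Safety chain down [AND]: one cut set from each child combined → 1 × 1 = 1 cut set(s).
Rotor brake unavailable [OR]: union of children's cut sets → 3 cut set(s).
Emergency stop down [OR]: union of children's cut sets → 5 cut set(s).
Wind turbine shutdown fails [OR]: union of children's cut sets → 7 cut set(s).
Minimal cut sets: {Emergency pitch battery malfunctions, Reserve brake caliper stuck}; {#1 encoder malfunctions, #1 rotor brake degraded, Redundant yaw brake stuck}; {Aft hydraulic pack fails}; {Standby limit switch trips}; {Main safety PLC lost}; {#2 contactor failed}; {Right pitch motor trips}.

7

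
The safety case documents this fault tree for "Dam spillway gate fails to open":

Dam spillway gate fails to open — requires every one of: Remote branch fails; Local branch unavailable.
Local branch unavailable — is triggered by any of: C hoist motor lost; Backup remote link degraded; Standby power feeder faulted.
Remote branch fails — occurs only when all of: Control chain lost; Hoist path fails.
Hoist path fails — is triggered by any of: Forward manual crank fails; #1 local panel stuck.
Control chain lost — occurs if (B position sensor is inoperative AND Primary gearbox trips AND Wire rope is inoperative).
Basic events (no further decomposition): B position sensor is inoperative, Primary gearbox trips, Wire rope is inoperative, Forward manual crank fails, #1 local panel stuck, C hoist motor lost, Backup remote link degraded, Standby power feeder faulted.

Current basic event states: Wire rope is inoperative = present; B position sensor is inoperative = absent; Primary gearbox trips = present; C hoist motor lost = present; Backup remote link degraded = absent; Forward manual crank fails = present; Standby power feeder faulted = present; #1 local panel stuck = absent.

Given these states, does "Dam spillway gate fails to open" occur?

Control chain lost [AND]: B position sensor is inoperative=not, Primary gearbox trips=occurs, Wire rope is inoperative=occurs → not all inputs occur → does not occur.
Hoist path fails [OR]: Forward manual crank fails=occurs, #1 local panel stuck=not → at least one input occurs → occurs.
Remote branch fails [AND]: Control chain lost=not, Hoist path fails=occurs → not all inputs occur → does not occur.
Local branch unavailable [OR]: C hoist motor lost=occurs, Backup remote link degraded=not, Standby power feeder faulted=occurs → at least one input occurs → occurs.
Dam spillway gate fails to open [AND]: Remote branch fails=not, Local branch unavailable=occurs → not all inputs occur → does not occur.

No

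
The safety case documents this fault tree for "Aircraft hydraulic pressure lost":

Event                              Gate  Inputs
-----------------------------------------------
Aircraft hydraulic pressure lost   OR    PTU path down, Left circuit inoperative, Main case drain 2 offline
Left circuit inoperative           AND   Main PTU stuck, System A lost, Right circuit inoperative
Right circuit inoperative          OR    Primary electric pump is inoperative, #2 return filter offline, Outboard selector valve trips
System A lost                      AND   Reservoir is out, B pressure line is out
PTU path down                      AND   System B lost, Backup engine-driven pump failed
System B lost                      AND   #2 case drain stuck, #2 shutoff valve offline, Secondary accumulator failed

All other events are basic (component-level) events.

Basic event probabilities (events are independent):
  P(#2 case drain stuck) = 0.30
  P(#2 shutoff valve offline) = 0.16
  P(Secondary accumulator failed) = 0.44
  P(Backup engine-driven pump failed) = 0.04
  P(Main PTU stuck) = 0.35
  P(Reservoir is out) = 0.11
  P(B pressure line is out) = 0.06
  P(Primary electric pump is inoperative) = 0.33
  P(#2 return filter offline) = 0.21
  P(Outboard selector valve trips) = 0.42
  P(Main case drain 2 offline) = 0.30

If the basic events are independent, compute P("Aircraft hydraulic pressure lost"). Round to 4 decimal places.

P(System B lost) [AND] = 0.30 × 0.16 × 0.44 = 0.021120
P(PTU path down) [AND] = 0.021120 × 0.04 = 0.000845
P(System A lost) [AND] = 0.11 × 0.06 = 0.006600
P(Right circuit inoperative) [OR] = 1 − (1−0.33) × (1−0.21) × (1−0.42) = 0.693006
P(Left circuit inoperative) [AND] = 0.35 × 0.006600 × 0.693006 = 0.001601
P(Aircraft hydraulic pressure lost) [OR] = 1 − (1−0.000845) × (1−0.001601) × (1−0.30) = 0.301711
Rounded to 4 decimal places: P(Aircraft hydraulic pressure lost) ≈ 0.3017.

0.3017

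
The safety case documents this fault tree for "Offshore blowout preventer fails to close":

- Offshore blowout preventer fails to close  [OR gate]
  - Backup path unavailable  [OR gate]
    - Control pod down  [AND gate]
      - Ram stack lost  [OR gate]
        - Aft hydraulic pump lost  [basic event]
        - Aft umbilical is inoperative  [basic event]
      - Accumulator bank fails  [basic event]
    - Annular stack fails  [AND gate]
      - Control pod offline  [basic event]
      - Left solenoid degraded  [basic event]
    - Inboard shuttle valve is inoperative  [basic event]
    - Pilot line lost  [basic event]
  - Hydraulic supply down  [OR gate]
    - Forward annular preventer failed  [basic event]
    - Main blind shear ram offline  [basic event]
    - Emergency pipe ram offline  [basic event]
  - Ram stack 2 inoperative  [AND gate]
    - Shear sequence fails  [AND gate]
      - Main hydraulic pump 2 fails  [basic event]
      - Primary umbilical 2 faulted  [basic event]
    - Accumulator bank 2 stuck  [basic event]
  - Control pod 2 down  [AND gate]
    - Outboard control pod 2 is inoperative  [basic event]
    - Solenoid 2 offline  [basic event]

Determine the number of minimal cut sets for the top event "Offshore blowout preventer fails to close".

10

Ram stack lost [OR]: union of children's cut sets → 2 cut set(s).
Control pod down [AND]: one cut set from each child combined → 2 × 1 = 2 cut set(s).
Annular stack fails [AND]: one cut set from each child combined → 1 × 1 = 1 cut set(s).
Backup path unavailable [OR]: union of children's cut sets → 5 cut set(s).
Hydraulic supply down [OR]: union of children's cut sets → 3 cut set(s).
Shear sequence fails [AND]: one cut set from each child combined → 1 × 1 = 1 cut set(s).
Ram stack 2 inoperative [AND]: one cut set from each child combined → 1 × 1 = 1 cut set(s).
Control pod 2 down [AND]: one cut set from each child combined → 1 × 1 = 1 cut set(s).
Offshore blowout preventer fails to close [OR]: union of children's cut sets → 10 cut set(s).
Minimal cut sets: {Accumulator bank fails, Aft hydraulic pump lost}; {Accumulator bank fails, Aft umbilical is inoperative}; {Control pod offline, Left solenoid degraded}; {Inboard shuttle valve is inoperative}; {Pilot line lost}; {Forward annular preventer failed}; {Main blind shear ram offline}; {Emergency pipe ram offline}; {Accumulator bank 2 stuck, Main hydraulic pump 2 fails, Primary umbilical 2 faulted}; {Outboard control pod 2 is inoperative, Solenoid 2 offline}.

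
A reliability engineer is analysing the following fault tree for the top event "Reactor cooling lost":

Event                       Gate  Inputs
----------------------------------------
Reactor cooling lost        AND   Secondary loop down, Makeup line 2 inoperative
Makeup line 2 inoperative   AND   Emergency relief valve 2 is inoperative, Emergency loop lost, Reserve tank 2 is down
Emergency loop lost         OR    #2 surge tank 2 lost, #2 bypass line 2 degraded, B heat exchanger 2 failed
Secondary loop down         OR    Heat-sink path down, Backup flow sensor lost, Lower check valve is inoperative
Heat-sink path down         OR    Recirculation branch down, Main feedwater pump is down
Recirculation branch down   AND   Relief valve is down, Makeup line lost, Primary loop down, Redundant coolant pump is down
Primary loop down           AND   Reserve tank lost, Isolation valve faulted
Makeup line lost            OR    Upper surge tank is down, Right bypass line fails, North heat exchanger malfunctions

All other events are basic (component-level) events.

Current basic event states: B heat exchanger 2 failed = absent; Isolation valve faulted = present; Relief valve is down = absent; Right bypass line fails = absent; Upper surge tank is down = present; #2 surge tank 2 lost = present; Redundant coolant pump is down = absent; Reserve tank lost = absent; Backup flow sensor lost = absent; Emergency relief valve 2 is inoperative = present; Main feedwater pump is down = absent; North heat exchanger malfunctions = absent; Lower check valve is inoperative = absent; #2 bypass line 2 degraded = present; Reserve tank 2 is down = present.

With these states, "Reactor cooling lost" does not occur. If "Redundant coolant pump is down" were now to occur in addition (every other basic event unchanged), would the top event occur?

Counterfactual: set "Redundant coolant pump is down" to occurred.
Makeup line lost [OR]: Upper surge tank is down=occurs, Right bypass line fails=not, North heat exchanger malfunctions=not → at least one input occurs → occurs.
Primary loop down [AND]: Reserve tank lost=not, Isolation valve faulted=occurs → not all inputs occur → does not occur.
Recirculation branch down [AND]: Relief valve is down=not, Makeup line lost=occurs, Primary loop down=not, Redundant coolant pump is down=occurs → not all inputs occur → does not occur.
Heat-sink path down [OR]: Recirculation branch down=not, Main feedwater pump is down=not → no input occurs → does not occur.
Secondary loop down [OR]: Heat-sink path down=not, Backup flow sensor lost=not, Lower check valve is inoperative=not → no input occurs → does not occur.
Emergency loop lost [OR]: #2 surge tank 2 lost=occurs, #2 bypass line 2 degraded=occurs, B heat exchanger 2 failed=not → at least one input occurs → occurs.
Makeup line 2 inoperative [AND]: Emergency relief valve 2 is inoperative=occurs, Emergency loop lost=occurs, Reserve tank 2 is down=occurs → all inputs occur → occurs.
Reactor cooling lost [AND]: Secondary loop down=not, Makeup line 2 inoperative=occurs → not all inputs occur → does not occur.

No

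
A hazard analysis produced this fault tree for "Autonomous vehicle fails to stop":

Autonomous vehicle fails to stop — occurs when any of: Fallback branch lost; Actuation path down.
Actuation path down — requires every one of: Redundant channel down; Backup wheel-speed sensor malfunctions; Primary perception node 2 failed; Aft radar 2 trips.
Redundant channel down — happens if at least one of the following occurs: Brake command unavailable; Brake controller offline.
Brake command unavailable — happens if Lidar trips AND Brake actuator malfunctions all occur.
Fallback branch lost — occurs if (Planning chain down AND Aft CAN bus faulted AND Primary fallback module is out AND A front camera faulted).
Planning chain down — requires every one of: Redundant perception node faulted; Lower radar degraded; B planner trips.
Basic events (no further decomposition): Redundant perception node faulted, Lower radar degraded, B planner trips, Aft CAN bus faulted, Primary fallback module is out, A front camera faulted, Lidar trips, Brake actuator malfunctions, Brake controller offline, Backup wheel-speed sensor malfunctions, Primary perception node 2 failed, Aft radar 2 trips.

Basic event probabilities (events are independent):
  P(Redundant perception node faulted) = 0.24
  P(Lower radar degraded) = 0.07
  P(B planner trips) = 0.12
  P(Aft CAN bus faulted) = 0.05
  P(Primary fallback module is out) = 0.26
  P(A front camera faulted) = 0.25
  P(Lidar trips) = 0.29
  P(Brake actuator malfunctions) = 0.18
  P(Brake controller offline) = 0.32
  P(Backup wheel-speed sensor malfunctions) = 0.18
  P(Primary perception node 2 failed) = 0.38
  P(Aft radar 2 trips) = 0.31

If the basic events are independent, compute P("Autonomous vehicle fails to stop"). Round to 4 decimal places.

0.0075

P(Planning chain down) [AND] = 0.24 × 0.07 × 0.12 = 0.002016
P(Fallback branch lost) [AND] = 0.002016 × 0.05 × 0.26 × 0.25 = 0.000007
P(Brake command unavailable) [AND] = 0.29 × 0.18 = 0.052200
P(Redundant channel down) [OR] = 1 − (1−0.052200) × (1−0.32) = 0.355496
P(Actuation path down) [AND] = 0.355496 × 0.18 × 0.38 × 0.31 = 0.007538
P(Autonomous vehicle fails to stop) [OR] = 1 − (1−0.000007) × (1−0.007538) = 0.007545
Rounded to 4 decimal places: P(Autonomous vehicle fails to stop) ≈ 0.0075.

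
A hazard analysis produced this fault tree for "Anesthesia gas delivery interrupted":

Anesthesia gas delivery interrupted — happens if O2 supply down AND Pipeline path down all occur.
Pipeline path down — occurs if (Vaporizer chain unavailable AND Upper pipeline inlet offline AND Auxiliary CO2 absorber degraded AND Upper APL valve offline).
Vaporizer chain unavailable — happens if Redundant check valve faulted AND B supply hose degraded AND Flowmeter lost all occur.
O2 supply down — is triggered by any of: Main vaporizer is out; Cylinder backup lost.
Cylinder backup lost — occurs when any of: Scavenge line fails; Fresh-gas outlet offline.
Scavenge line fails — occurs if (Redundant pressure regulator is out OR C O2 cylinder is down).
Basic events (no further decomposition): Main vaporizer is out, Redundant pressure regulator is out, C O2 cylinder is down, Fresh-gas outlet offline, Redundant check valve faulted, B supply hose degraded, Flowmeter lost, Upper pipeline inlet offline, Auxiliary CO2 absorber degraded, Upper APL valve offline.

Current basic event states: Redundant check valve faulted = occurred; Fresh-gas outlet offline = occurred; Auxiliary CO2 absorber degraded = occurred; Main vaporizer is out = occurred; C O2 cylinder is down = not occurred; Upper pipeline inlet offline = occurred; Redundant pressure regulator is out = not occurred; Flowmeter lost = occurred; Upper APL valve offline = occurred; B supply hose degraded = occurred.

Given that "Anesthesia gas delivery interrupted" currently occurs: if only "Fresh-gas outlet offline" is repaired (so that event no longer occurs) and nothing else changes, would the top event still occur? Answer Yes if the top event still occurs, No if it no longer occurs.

Counterfactual: set "Fresh-gas outlet offline" to not occurred.
Scavenge line fails [OR]: Redundant pressure regulator is out=not, C O2 cylinder is down=not → no input occurs → does not occur.
Cylinder backup lost [OR]: Scavenge line fails=not, Fresh-gas outlet offline=not → no input occurs → does not occur.
O2 supply down [OR]: Main vaporizer is out=occurs, Cylinder backup lost=not → at least one input occurs → occurs.
Vaporizer chain unavailable [AND]: Redundant check valve faulted=occurs, B supply hose degraded=occurs, Flowmeter lost=occurs → all inputs occur → occurs.
Pipeline path down [AND]: Vaporizer chain unavailable=occurs, Upper pipeline inlet offline=occurs, Auxiliary CO2 absorber degraded=occurs, Upper APL valve offline=occurs → all inputs occur → occurs.
Anesthesia gas delivery interrupted [AND]: O2 supply down=occurs, Pipeline path down=occurs → all inputs occur → occurs.

Yes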